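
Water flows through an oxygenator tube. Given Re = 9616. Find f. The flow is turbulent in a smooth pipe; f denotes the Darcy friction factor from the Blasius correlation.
Formula: f = \frac{0.316}{Re^{0.25}}
f = 0.316/9616^0.25 = 0.03191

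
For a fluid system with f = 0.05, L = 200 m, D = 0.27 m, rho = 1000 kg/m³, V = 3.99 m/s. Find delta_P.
Formula: \Delta P = f \frac{L}{D} \frac{\rho V^2}{2}
delta_P = 0.05·(200/0.27)·0.5·1000·3.99²/1000 = 294.8 kPa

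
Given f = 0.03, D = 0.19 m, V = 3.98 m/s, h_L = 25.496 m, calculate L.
Formula: h_L = f \frac{L}{D} \frac{V^2}{2g}
Substituting knowns: 25.496 = 0.03·(L/0.19)·3.98²/(2·9.81)
Solving for L: L = 25.496·2·9.81·0.19/(0.03·3.98²) = 200 m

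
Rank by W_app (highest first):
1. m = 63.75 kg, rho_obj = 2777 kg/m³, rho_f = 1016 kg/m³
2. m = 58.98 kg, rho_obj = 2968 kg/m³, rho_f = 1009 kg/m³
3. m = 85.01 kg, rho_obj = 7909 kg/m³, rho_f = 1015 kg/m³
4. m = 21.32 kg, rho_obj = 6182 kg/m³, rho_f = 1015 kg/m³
Case 1: W_app = 396.6 N
Case 2: W_app = 381.9 N
Case 3: W_app = 726.9 N
Case 4: W_app = 174.8 N
Ranking (highest first): 3, 1, 2, 4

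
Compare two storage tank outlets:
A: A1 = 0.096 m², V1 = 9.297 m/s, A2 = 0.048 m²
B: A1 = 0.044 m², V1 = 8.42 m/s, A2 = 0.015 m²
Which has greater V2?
V2(A) = 18.59 m/s, V2(B) = 24.7 m/s. Answer: B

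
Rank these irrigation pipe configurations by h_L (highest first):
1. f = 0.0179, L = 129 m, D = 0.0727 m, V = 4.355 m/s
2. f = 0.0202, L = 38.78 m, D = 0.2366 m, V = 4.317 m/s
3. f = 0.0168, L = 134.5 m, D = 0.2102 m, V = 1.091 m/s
Case 1: h_L = 30.7 m
Case 2: h_L = 3.145 m
Case 3: h_L = 0.6522 m
Ranking (highest first): 1, 2, 3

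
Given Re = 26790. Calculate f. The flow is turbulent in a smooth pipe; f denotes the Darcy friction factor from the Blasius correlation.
Formula: f = \frac{0.316}{Re^{0.25}}
f = 0.316/26790^0.25 = 0.0247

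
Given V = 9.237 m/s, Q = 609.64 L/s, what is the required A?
Formula: Q = A V
Substituting knowns: 609.64 = A·9.237·1000
Solving for A: A = (609.64/1000)/9.237 = 0.066 m²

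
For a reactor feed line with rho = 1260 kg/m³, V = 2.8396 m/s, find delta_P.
Formula: V = \sqrt{\frac{2 \Delta P}{\rho}}
Substituting knowns: 2.8396 = √(2·(delta_P·1000)/1260)
Solving for delta_P: delta_P = 2.8396²·1260/2/1000 = 5.08 kPa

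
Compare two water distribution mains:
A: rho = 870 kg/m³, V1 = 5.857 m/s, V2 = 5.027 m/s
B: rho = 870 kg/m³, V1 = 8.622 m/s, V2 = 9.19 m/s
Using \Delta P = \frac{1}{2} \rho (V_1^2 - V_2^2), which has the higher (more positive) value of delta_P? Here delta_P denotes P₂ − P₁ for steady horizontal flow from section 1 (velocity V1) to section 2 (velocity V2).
delta_P(A) = 3.93 kPa, delta_P(B) = -4.401 kPa. Answer: A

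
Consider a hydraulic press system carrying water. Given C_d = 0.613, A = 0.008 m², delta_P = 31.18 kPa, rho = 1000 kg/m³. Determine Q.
Formula: Q = C_d A \sqrt{\frac{2 \Delta P}{\rho}}
Q = 0.613·0.008·√(2·(31.18·1000)/1000)·1000 = 38.73 L/s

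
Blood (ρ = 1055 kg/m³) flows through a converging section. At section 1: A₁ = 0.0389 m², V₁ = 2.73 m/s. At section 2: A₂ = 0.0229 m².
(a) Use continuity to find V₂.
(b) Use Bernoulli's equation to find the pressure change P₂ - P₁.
(a) Continuity: A₁V₁=A₂V₂ -> V₂=A₁V₁/A₂=0.0389*2.73/0.0229=4.64 m/s
(b) Bernoulli: P₂-P₁=0.5*rho*(V₁^2-V₂^2)/1000=0.5*1055*(2.73^2-4.64^2)/1000=-7.425 kPa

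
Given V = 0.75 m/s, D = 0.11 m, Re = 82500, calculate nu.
Formula: Re = \frac{V D}{\nu}
Substituting knowns: 82500 = 0.75·0.11/nu
Solving for nu: nu = 0.75·0.11/82500 = 1.000e-06 m²/s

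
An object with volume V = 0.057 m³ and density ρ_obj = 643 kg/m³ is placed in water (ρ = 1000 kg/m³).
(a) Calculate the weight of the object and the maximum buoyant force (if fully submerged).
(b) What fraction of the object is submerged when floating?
(a) W=rho_obj*g*V=643*9.81*0.057=359.5 N; F_B(max)=rho*g*V=1000*9.81*0.057=559.2 N
(b) Floating fraction=rho_obj/rho=643/1000=0.643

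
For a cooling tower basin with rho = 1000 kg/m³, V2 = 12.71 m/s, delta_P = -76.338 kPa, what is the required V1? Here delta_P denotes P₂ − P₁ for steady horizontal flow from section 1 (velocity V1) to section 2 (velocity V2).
Formula: \Delta P = \frac{1}{2} \rho (V_1^2 - V_2^2)
Substituting knowns: -76.338 = 0.5·1000·(V1² − 12.71²)/1000
Solving for V1: V1 = √(12.71² + 2·(-76.338·1000)/1000) = 2.978 m/s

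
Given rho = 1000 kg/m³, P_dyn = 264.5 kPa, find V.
Formula: P_{dyn} = \frac{1}{2} \rho V^2
Substituting knowns: 264.5 = 0.5·1000·V²/1000
Solving for V: V = √(2·(264.5·1000)/1000) = 23 m/s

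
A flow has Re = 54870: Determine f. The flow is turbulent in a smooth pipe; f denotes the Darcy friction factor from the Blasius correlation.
Formula: f = \frac{0.316}{Re^{0.25}}
f = 0.316/54870^0.25 = 0.02065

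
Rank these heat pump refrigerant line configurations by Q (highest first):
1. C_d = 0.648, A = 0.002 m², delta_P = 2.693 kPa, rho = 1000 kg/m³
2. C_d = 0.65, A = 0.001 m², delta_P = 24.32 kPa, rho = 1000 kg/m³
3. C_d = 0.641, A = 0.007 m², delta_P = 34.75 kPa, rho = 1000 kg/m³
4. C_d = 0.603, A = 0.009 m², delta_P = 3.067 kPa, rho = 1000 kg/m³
Case 1: Q = 3.008 L/s
Case 2: Q = 4.533 L/s
Case 3: Q = 37.41 L/s
Case 4: Q = 13.44 L/s
Ranking (highest first): 3, 4, 2, 1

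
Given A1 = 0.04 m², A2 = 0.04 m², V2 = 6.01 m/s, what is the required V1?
Formula: V_2 = \frac{A_1 V_1}{A_2}
Substituting knowns: 6.01 = 0.04·V1/0.04
Solving for V1: V1 = 6.01·0.04/0.04 = 6.01 m/s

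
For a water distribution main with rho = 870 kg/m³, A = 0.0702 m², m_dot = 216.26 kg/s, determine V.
Formula: \dot{m} = \rho A V
Substituting knowns: 216.26 = 870·0.0702·V
Solving for V: V = 216.26/(870·0.0702) = 3.541 m/s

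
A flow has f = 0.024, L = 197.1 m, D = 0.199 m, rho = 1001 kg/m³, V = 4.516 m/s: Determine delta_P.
Formula: \Delta P = f \frac{L}{D} \frac{\rho V^2}{2}
delta_P = 0.024·(197.1/0.199)·0.5·1001·4.516²/1000 = 242.6 kPa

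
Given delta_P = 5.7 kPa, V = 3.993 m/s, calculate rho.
Formula: V = \sqrt{\frac{2 \Delta P}{\rho}}
Substituting knowns: 3.993 = √(2·(5.7·1000)/rho)
Solving for rho: rho = 2·(5.7·1000)/3.993² = 715 kg/m³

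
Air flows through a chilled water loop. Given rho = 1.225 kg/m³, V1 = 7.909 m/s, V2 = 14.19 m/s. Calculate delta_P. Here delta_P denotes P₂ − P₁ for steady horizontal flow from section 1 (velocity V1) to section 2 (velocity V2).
Formula: \Delta P = \frac{1}{2} \rho (V_1^2 - V_2^2)
delta_P = 0.5·1.225·(7.909² − 14.19²)/1000 = -0.08502 kPa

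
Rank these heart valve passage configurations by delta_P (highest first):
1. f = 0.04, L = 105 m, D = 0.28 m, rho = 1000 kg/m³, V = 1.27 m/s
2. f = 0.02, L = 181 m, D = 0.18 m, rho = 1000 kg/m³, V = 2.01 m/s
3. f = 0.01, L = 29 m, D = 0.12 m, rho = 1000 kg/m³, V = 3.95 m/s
Case 1: delta_P = 12.1 kPa
Case 2: delta_P = 40.63 kPa
Case 3: delta_P = 18.85 kPa
Ranking (highest first): 2, 3, 1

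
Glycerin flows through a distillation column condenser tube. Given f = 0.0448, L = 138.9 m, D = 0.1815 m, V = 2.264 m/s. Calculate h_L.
Formula: h_L = f \frac{L}{D} \frac{V^2}{2g}
h_L = 0.0448·(138.9/0.1815)·2.264²/(2·9.81) = 8.957 m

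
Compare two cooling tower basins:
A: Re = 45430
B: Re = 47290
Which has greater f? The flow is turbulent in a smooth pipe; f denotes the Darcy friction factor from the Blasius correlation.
f(A) = 0.02164, f(B) = 0.02143. Answer: A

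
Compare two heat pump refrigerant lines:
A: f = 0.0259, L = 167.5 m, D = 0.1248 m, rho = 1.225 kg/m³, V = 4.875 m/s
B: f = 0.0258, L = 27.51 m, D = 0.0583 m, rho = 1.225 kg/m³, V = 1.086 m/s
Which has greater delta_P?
delta_P(A) = 0.506 kPa, delta_P(B) = 0.008794 kPa. Answer: A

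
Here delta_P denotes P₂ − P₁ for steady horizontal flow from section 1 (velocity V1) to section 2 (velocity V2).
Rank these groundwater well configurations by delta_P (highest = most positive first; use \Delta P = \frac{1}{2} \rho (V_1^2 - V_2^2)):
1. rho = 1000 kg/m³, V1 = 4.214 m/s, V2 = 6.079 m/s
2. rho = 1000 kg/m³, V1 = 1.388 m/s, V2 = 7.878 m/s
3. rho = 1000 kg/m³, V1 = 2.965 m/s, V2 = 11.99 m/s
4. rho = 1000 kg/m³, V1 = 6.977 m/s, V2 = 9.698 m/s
Case 1: delta_P = -9.598 kPa
Case 2: delta_P = -30.07 kPa
Case 3: delta_P = -67.48 kPa
Case 4: delta_P = -22.69 kPa
Ranking (highest first): 1, 4, 2, 3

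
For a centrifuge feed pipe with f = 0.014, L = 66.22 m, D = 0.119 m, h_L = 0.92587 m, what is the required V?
Formula: h_L = f \frac{L}{D} \frac{V^2}{2g}
Substituting knowns: 0.92587 = 0.014·(66.22/0.119)·V²/(2·9.81)
Solving for V: V = √(0.92587·2·9.81/(0.014·(66.22/0.119))) = 1.527 m/s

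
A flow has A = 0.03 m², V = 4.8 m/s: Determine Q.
Formula: Q = A V
Q = 0.03·4.8·1000 = 144 L/s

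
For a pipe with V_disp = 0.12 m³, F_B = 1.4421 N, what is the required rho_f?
Formula: F_B = \rho_f g V_{disp}
Substituting knowns: 1.4421 = rho_f·9.81·0.12
Solving for rho_f: rho_f = 1.4421/(9.81·0.12) = 1.225 kg/m³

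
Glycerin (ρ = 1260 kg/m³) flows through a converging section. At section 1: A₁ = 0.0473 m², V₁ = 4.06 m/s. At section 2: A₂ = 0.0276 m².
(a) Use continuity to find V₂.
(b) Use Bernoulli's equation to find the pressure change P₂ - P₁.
(a) Continuity: A₁V₁=A₂V₂ -> V₂=A₁V₁/A₂=0.0473*4.06/0.0276=6.96 m/s
(b) Bernoulli: P₂-P₁=0.5*rho*(V₁^2-V₂^2)/1000=0.5*1260*(4.06^2-6.96^2)/1000=-20.13 kPa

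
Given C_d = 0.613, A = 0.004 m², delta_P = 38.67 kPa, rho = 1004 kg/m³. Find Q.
Formula: Q = C_d A \sqrt{\frac{2 \Delta P}{\rho}}
Q = 0.613·0.004·√(2·(38.67·1000)/1004)·1000 = 21.52 L/s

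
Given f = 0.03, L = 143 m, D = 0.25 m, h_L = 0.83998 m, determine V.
Formula: h_L = f \frac{L}{D} \frac{V^2}{2g}
Substituting knowns: 0.83998 = 0.03·(143/0.25)·V²/(2·9.81)
Solving for V: V = √(0.83998·2·9.81/(0.03·(143/0.25))) = 0.98 m/s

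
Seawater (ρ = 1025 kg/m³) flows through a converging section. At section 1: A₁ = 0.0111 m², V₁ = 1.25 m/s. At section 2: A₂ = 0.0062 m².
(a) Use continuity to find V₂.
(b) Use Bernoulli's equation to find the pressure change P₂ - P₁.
(a) Continuity: A₁V₁=A₂V₂ -> V₂=A₁V₁/A₂=0.0111*1.25/0.0062=2.24 m/s
(b) Bernoulli: P₂-P₁=0.5*rho*(V₁^2-V₂^2)/1000=0.5*1025*(1.25^2-2.24^2)/1000=-1.771 kPa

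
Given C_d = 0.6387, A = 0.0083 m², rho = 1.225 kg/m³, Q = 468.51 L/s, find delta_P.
Formula: Q = C_d A \sqrt{\frac{2 \Delta P}{\rho}}
Substituting knowns: 468.51 = 0.6387·0.0083·√(2·(delta_P·1000)/1.225)·1000
Solving for delta_P: delta_P = ((468.51/1000)/(0.6387·0.0083))²·1.225/2/1000 = 4.784 kPa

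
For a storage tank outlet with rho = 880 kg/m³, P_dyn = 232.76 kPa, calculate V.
Formula: P_{dyn} = \frac{1}{2} \rho V^2
Substituting knowns: 232.76 = 0.5·880·V²/1000
Solving for V: V = √(2·(232.76·1000)/880) = 23 m/s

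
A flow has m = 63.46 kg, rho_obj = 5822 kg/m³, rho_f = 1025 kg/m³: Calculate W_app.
Formula: W_{app} = mg\left(1 - \frac{\rho_f}{\rho_{obj}}\right)
W_app = 63.46·9.81·(1 − 1025/5822) = 512.9 N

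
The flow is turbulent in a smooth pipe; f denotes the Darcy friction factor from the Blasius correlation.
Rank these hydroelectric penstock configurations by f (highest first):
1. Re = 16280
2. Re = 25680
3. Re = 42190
Case 1: f = 0.02798
Case 2: f = 0.02496
Case 3: f = 0.02205
Ranking (highest first): 1, 2, 3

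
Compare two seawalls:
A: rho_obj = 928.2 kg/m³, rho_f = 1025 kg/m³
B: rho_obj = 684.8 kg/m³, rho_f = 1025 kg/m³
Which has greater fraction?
fraction(A) = 0.9056, fraction(B) = 0.6681. Answer: A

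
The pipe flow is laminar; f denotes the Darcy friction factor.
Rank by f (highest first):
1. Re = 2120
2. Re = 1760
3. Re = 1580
Case 1: f = 0.03019
Case 2: f = 0.03636
Case 3: f = 0.04051
Ranking (highest first): 3, 2, 1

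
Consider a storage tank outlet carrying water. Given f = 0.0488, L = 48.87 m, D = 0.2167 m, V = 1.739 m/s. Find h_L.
Formula: h_L = f \frac{L}{D} \frac{V^2}{2g}
h_L = 0.0488·(48.87/0.2167)·1.739²/(2·9.81) = 1.696 m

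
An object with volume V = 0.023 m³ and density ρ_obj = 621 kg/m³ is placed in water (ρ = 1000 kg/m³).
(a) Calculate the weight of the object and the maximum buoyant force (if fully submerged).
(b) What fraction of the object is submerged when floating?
(a) W=rho_obj*g*V=621*9.81*0.023=140.1 N; F_B(max)=rho*g*V=1000*9.81*0.023=225.6 N
(b) Floating fraction=rho_obj/rho=621/1000=0.621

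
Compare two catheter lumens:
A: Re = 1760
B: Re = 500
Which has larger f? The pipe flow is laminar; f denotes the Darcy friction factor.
f(A) = 0.03636, f(B) = 0.128. Answer: B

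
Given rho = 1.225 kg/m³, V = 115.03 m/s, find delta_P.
Formula: V = \sqrt{\frac{2 \Delta P}{\rho}}
Substituting knowns: 115.03 = √(2·(delta_P·1000)/1.225)
Solving for delta_P: delta_P = 115.03²·1.225/2/1000 = 8.105 kPa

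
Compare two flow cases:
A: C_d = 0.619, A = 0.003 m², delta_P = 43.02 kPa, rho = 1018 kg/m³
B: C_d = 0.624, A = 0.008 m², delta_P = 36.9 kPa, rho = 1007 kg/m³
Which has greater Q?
Q(A) = 17.07 L/s, Q(B) = 42.74 L/s. Answer: B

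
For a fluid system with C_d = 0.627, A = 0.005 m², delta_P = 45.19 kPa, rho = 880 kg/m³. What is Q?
Formula: Q = C_d A \sqrt{\frac{2 \Delta P}{\rho}}
Q = 0.627·0.005·√(2·(45.19·1000)/880)·1000 = 31.77 L/s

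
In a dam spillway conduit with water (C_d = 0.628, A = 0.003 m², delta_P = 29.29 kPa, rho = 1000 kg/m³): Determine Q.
Formula: Q = C_d A \sqrt{\frac{2 \Delta P}{\rho}}
Q = 0.628·0.003·√(2·(29.29·1000)/1000)·1000 = 14.42 L/s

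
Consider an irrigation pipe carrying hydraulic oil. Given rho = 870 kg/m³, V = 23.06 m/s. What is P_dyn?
Formula: P_{dyn} = \frac{1}{2} \rho V^2
P_dyn = 0.5·870·23.06²/1000 = 231.3 kPa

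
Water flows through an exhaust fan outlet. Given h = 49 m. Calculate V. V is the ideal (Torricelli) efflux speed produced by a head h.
Formula: V = \sqrt{2 g h}
V = √(2·9.81·49) = 31.01 m/s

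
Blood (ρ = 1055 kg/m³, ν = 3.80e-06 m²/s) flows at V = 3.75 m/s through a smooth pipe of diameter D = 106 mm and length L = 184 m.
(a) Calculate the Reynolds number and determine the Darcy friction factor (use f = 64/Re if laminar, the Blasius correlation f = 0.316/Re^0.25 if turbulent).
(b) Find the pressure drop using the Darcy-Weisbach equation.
(a) Re = V·D/ν = 3.75·0.106/3.80e-06 = 104610 → turbulent (Re > 4000); f = 0.316/Re^0.25 = 0.316/104610^0.25 = 0.017571 (Blasius is strictly valid for Re ≲ 1e5; used here as the smooth-pipe estimate the problem specifies)
(b) Darcy-Weisbach: ΔP = f·(L/D)·½ρV²/1000 = 0.017571·(184/0.106)·½·1055·3.75²/1000 = 226.3 kPa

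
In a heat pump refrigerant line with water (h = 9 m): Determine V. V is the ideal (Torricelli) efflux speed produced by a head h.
Formula: V = \sqrt{2 g h}
V = √(2·9.81·9) = 13.29 m/s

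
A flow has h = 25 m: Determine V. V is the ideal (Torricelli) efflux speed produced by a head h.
Formula: V = \sqrt{2 g h}
V = √(2·9.81·25) = 22.15 m/s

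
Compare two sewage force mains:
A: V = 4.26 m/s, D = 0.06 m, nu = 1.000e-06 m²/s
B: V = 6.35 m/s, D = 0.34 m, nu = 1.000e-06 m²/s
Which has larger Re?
Re(A) = 255600, Re(B) = 2.159e+06. Answer: B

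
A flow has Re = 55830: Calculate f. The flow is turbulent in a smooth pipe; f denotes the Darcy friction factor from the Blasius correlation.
Formula: f = \frac{0.316}{Re^{0.25}}
f = 0.316/55830^0.25 = 0.02056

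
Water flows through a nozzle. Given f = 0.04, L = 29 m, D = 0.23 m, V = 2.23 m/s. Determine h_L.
Formula: h_L = f \frac{L}{D} \frac{V^2}{2g}
h_L = 0.04·(29/0.23)·2.23²/(2·9.81) = 1.278 m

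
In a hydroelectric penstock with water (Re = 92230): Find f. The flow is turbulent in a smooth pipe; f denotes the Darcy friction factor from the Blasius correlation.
Formula: f = \frac{0.316}{Re^{0.25}}
f = 0.316/92230^0.25 = 0.01813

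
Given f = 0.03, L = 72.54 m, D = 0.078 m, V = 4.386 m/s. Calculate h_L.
Formula: h_L = f \frac{L}{D} \frac{V^2}{2g}
h_L = 0.03·(72.54/0.078)·4.386²/(2·9.81) = 27.36 m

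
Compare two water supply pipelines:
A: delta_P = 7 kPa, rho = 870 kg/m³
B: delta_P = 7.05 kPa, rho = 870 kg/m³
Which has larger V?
V(A) = 4.011 m/s, V(B) = 4.026 m/s. Answer: B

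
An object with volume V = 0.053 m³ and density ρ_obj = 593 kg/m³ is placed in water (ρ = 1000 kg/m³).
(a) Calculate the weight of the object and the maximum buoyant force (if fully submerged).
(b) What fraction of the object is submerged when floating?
(a) W=rho_obj*g*V=593*9.81*0.053=308.3 N; F_B(max)=rho*g*V=1000*9.81*0.053=519.9 N
(b) Floating fraction=rho_obj/rho=593/1000=0.593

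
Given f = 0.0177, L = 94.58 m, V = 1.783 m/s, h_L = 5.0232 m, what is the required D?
Formula: h_L = f \frac{L}{D} \frac{V^2}{2g}
Substituting knowns: 5.0232 = 0.0177·(94.58/D)·1.783²/(2·9.81)
Solving for D: D = 0.0177·94.58·1.783²/(2·9.81·5.0232) = 0.054 m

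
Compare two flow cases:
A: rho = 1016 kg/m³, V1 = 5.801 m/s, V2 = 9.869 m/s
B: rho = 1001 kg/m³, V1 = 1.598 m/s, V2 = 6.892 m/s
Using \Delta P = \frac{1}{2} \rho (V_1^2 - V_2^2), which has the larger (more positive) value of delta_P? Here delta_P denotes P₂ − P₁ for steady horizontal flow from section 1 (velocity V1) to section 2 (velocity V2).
delta_P(A) = -32.38 kPa, delta_P(B) = -22.5 kPa. Answer: B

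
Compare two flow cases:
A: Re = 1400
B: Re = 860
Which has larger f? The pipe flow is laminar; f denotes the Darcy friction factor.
f(A) = 0.04571, f(B) = 0.07442. Answer: B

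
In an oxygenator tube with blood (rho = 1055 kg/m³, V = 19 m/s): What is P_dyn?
Formula: P_{dyn} = \frac{1}{2} \rho V^2
P_dyn = 0.5·1055·19²/1000 = 190.4 kPa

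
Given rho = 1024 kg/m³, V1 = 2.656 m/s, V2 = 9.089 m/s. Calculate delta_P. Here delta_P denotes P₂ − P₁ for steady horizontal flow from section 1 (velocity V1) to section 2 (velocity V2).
Formula: \Delta P = \frac{1}{2} \rho (V_1^2 - V_2^2)
delta_P = 0.5·1024·(2.656² − 9.089²)/1000 = -38.68 kPa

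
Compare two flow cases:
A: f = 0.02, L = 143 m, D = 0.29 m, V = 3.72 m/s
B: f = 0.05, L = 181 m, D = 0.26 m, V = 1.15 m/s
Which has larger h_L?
h_L(A) = 6.956 m, h_L(B) = 2.346 m. Answer: A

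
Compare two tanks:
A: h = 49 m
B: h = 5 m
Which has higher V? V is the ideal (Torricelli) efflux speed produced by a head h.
V(A) = 31.01 m/s, V(B) = 9.905 m/s. Answer: A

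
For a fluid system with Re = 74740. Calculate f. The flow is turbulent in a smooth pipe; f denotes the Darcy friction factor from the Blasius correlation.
Formula: f = \frac{0.316}{Re^{0.25}}
f = 0.316/74740^0.25 = 0.01911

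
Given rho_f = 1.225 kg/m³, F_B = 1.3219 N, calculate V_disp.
Formula: F_B = \rho_f g V_{disp}
Substituting knowns: 1.3219 = 1.225·9.81·V_disp
Solving for V_disp: V_disp = 1.3219/(1.225·9.81) = 0.11 m³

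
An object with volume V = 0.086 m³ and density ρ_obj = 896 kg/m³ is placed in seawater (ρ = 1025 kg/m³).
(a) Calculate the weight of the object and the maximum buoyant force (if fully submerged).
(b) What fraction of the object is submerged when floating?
(a) W=rho_obj*g*V=896*9.81*0.086=755.9 N; F_B(max)=rho*g*V=1025*9.81*0.086=864.8 N
(b) Floating fraction=rho_obj/rho=896/1025=0.874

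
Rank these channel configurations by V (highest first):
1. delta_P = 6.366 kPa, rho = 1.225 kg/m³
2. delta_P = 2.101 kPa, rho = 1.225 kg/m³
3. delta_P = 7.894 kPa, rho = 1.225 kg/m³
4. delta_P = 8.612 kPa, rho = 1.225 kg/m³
Case 1: V = 101.9 m/s
Case 2: V = 58.57 m/s
Case 3: V = 113.5 m/s
Case 4: V = 118.6 m/s
Ranking (highest first): 4, 3, 1, 2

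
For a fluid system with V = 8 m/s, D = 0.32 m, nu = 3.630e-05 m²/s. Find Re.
Formula: Re = \frac{V D}{\nu}
Re = 8·0.32/3.630e-05 = 70523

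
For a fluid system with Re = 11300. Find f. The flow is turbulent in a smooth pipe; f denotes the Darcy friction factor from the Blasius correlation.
Formula: f = \frac{0.316}{Re^{0.25}}
f = 0.316/11300^0.25 = 0.03065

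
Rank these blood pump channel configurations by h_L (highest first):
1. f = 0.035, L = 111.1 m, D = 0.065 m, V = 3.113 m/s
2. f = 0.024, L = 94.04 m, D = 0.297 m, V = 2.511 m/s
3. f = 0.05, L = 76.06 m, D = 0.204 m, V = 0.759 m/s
Case 1: h_L = 29.55 m
Case 2: h_L = 2.442 m
Case 3: h_L = 0.5474 m
Ranking (highest first): 1, 2, 3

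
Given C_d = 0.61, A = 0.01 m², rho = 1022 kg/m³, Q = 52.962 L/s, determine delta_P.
Formula: Q = C_d A \sqrt{\frac{2 \Delta P}{\rho}}
Substituting knowns: 52.962 = 0.61·0.01·√(2·(delta_P·1000)/1022)·1000
Solving for delta_P: delta_P = ((52.962/1000)/(0.61·0.01))²·1022/2/1000 = 38.52 kPa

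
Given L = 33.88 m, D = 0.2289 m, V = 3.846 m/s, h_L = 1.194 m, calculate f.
Formula: h_L = f \frac{L}{D} \frac{V^2}{2g}
Substituting knowns: 1.194 = f·(33.88/0.2289)·3.846²/(2·9.81)
Solving for f: f = 1.194·2·9.81/((33.88/0.2289)·3.846²) = 0.0107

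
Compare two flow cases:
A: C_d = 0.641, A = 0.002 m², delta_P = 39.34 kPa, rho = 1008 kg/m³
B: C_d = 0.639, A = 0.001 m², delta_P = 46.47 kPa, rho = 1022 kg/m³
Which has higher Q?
Q(A) = 11.33 L/s, Q(B) = 6.094 L/s. Answer: A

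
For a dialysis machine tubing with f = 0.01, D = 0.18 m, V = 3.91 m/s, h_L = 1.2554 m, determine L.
Formula: h_L = f \frac{L}{D} \frac{V^2}{2g}
Substituting knowns: 1.2554 = 0.01·(L/0.18)·3.91²/(2·9.81)
Solving for L: L = 1.2554·2·9.81·0.18/(0.01·3.91²) = 29 m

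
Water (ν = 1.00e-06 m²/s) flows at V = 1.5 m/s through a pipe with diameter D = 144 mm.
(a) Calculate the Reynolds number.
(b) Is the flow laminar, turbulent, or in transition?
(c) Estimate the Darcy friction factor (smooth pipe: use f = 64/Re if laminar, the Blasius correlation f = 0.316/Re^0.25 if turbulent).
(a) Re = V·D/ν = 1.5·0.144/1.00e-06 = 216000
(b) Flow regime: turbulent (Re > 4000)
(c) Friction factor: f = 0.316/Re^0.25 = 0.316/216000^0.25 = 0.01466 (Blasius is strictly valid for Re ≲ 1e5; used here as the smooth-pipe estimate the problem specifies)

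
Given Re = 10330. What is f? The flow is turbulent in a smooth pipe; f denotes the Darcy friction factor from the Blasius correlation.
Formula: f = \frac{0.316}{Re^{0.25}}
f = 0.316/10330^0.25 = 0.03134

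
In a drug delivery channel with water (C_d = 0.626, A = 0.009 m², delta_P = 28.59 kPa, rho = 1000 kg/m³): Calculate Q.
Formula: Q = C_d A \sqrt{\frac{2 \Delta P}{\rho}}
Q = 0.626·0.009·√(2·(28.59·1000)/1000)·1000 = 42.6 L/s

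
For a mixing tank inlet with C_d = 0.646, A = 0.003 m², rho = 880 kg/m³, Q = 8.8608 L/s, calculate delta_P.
Formula: Q = C_d A \sqrt{\frac{2 \Delta P}{\rho}}
Substituting knowns: 8.8608 = 0.646·0.003·√(2·(delta_P·1000)/880)·1000
Solving for delta_P: delta_P = ((8.8608/1000)/(0.646·0.003))²·880/2/1000 = 9.198 kPa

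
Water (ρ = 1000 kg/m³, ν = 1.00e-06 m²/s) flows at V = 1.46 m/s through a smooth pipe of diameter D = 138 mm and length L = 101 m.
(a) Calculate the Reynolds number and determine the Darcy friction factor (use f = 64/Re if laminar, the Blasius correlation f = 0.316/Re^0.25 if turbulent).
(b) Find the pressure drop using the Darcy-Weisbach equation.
(a) Re = V·D/ν = 1.46·0.138/1.00e-06 = 201480 → turbulent (Re > 4000); f = 0.316/Re^0.25 = 0.316/201480^0.25 = 0.014915 (Blasius is strictly valid for Re ≲ 1e5; used here as the smooth-pipe estimate the problem specifies)
(b) Darcy-Weisbach: ΔP = f·(L/D)·½ρV²/1000 = 0.014915·(101/0.138)·½·1000·1.46²/1000 = 11.63 kPa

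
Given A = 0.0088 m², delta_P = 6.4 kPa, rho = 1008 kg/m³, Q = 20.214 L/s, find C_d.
Formula: Q = C_d A \sqrt{\frac{2 \Delta P}{\rho}}
Substituting knowns: 20.214 = C_d·0.0088·√(2·(6.4·1000)/1008)·1000
Solving for C_d: C_d = (20.214/1000)/(0.0088·√(2·(6.4·1000)/1008)) = 0.6446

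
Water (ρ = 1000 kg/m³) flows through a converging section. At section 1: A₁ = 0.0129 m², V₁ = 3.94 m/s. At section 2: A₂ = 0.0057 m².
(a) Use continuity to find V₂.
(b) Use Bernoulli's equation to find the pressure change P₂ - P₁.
(a) Continuity: A₁V₁=A₂V₂ -> V₂=A₁V₁/A₂=0.0129*3.94/0.0057=8.92 m/s
(b) Bernoulli: P₂-P₁=0.5*rho*(V₁^2-V₂^2)/1000=0.5*1000*(3.94^2-8.92^2)/1000=-32.02 kPa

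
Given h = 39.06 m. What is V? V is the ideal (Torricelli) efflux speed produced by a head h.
Formula: V = \sqrt{2 g h}
V = √(2·9.81·39.06) = 27.68 m/s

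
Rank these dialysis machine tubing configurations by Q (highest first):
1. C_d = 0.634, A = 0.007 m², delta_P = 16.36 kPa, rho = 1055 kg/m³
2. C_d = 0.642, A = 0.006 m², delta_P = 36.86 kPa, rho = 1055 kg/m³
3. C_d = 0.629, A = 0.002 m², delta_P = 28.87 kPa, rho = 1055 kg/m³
Case 1: Q = 24.72 L/s
Case 2: Q = 32.2 L/s
Case 3: Q = 9.307 L/s
Ranking (highest first): 2, 1, 3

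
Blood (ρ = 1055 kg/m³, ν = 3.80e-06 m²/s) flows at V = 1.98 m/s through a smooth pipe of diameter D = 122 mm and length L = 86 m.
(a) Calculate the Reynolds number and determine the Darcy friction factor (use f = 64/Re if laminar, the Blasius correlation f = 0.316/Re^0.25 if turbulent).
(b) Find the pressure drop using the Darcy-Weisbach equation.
(a) Re = V·D/ν = 1.98·0.122/3.80e-06 = 63568 → turbulent (Re > 4000); f = 0.316/Re^0.25 = 0.316/63568^0.25 = 0.019901
(b) Darcy-Weisbach: ΔP = f·(L/D)·½ρV²/1000 = 0.019901·(86/0.122)·½·1055·1.98²/1000 = 29.01 kPa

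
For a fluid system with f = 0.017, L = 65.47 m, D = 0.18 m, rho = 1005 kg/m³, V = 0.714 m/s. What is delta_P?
Formula: \Delta P = f \frac{L}{D} \frac{\rho V^2}{2}
delta_P = 0.017·(65.47/0.18)·0.5·1005·0.714²/1000 = 1.584 kPa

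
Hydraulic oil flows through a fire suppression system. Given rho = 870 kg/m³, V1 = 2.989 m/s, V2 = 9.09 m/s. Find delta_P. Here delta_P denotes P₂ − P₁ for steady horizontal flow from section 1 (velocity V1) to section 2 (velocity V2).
Formula: \Delta P = \frac{1}{2} \rho (V_1^2 - V_2^2)
delta_P = 0.5·870·(2.989² − 9.09²)/1000 = -32.06 kPa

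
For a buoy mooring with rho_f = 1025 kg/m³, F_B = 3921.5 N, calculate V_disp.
Formula: F_B = \rho_f g V_{disp}
Substituting knowns: 3921.5 = 1025·9.81·V_disp
Solving for V_disp: V_disp = 3921.5/(1025·9.81) = 0.39 m³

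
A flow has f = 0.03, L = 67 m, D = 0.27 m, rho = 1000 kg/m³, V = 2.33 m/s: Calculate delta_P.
Formula: \Delta P = f \frac{L}{D} \frac{\rho V^2}{2}
delta_P = 0.03·(67/0.27)·0.5·1000·2.33²/1000 = 20.21 kPa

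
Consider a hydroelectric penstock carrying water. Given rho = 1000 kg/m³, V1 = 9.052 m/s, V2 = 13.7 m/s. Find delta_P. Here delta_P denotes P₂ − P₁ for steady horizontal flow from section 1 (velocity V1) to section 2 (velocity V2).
Formula: \Delta P = \frac{1}{2} \rho (V_1^2 - V_2^2)
delta_P = 0.5·1000·(9.052² − 13.7²)/1000 = -52.88 kPa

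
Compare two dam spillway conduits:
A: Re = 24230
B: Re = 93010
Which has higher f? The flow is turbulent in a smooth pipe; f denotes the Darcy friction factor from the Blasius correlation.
f(A) = 0.02533, f(B) = 0.01809. Answer: A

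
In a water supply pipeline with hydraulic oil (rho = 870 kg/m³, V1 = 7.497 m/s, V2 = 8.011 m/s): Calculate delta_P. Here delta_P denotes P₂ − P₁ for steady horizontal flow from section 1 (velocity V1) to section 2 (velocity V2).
Formula: \Delta P = \frac{1}{2} \rho (V_1^2 - V_2^2)
delta_P = 0.5·870·(7.497² − 8.011²)/1000 = -3.467 kPa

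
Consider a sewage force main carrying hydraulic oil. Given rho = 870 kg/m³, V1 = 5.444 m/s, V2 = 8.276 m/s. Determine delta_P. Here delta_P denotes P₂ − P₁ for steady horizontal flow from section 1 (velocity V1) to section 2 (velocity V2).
Formula: \Delta P = \frac{1}{2} \rho (V_1^2 - V_2^2)
delta_P = 0.5·870·(5.444² − 8.276²)/1000 = -16.9 kPa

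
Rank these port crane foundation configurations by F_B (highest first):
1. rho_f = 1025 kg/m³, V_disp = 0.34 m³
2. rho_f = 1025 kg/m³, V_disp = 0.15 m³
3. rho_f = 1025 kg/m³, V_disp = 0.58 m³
Case 1: F_B = 3419 N
Case 2: F_B = 1508 N
Case 3: F_B = 5832 N
Ranking (highest first): 3, 1, 2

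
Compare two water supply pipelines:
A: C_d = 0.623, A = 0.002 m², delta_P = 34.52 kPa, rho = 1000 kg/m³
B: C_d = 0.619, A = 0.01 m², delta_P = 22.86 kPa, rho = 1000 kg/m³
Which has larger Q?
Q(A) = 10.35 L/s, Q(B) = 41.85 L/s. Answer: B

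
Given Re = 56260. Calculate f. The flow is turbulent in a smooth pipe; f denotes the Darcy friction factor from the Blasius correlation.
Formula: f = \frac{0.316}{Re^{0.25}}
f = 0.316/56260^0.25 = 0.02052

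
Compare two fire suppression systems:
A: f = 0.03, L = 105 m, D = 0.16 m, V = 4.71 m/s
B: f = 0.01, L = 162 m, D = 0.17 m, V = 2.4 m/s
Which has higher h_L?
h_L(A) = 22.26 m, h_L(B) = 2.798 m. Answer: A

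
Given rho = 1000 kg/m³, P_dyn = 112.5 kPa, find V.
Formula: P_{dyn} = \frac{1}{2} \rho V^2
Substituting knowns: 112.5 = 0.5·1000·V²/1000
Solving for V: V = √(2·(112.5·1000)/1000) = 15 m/s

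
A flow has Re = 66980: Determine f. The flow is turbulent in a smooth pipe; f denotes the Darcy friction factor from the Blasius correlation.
Formula: f = \frac{0.316}{Re^{0.25}}
f = 0.316/66980^0.25 = 0.01964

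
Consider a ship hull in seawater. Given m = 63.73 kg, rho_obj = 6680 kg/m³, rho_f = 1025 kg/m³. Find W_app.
Formula: W_{app} = mg\left(1 - \frac{\rho_f}{\rho_{obj}}\right)
W_app = 63.73·9.81·(1 − 1025/6680) = 529.3 N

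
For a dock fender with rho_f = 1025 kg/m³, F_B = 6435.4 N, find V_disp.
Formula: F_B = \rho_f g V_{disp}
Substituting knowns: 6435.4 = 1025·9.81·V_disp
Solving for V_disp: V_disp = 6435.4/(1025·9.81) = 0.64 m³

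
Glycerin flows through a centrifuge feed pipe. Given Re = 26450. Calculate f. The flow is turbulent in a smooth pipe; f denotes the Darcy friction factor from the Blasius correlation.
Formula: f = \frac{0.316}{Re^{0.25}}
f = 0.316/26450^0.25 = 0.02478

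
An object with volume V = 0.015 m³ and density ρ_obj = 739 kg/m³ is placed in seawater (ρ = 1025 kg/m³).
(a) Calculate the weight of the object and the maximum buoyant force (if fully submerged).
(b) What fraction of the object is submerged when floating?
(a) W=rho_obj*g*V=739*9.81*0.015=108.7 N; F_B(max)=rho*g*V=1025*9.81*0.015=150.8 N
(b) Floating fraction=rho_obj/rho=739/1025=0.721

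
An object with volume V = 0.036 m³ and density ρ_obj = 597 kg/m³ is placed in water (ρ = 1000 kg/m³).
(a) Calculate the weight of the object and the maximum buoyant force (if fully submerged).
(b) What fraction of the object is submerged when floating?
(a) W=rho_obj*g*V=597*9.81*0.036=210.8 N; F_B(max)=rho*g*V=1000*9.81*0.036=353.2 N
(b) Floating fraction=rho_obj/rho=597/1000=0.597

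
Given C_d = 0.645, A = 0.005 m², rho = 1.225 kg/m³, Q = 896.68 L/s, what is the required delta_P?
Formula: Q = C_d A \sqrt{\frac{2 \Delta P}{\rho}}
Substituting knowns: 896.68 = 0.645·0.005·√(2·(delta_P·1000)/1.225)·1000
Solving for delta_P: delta_P = ((896.68/1000)/(0.645·0.005))²·1.225/2/1000 = 47.35 kPa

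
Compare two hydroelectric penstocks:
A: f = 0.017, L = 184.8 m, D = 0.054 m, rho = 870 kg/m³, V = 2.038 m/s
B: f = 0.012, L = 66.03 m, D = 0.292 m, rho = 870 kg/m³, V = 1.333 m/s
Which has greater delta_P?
delta_P(A) = 105.1 kPa, delta_P(B) = 2.097 kPa. Answer: A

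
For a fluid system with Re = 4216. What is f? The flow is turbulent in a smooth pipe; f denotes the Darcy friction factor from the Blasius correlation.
Formula: f = \frac{0.316}{Re^{0.25}}
f = 0.316/4216^0.25 = 0.03922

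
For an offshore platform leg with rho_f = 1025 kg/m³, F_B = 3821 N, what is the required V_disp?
Formula: F_B = \rho_f g V_{disp}
Substituting knowns: 3821 = 1025·9.81·V_disp
Solving for V_disp: V_disp = 3821/(1025·9.81) = 0.38 m³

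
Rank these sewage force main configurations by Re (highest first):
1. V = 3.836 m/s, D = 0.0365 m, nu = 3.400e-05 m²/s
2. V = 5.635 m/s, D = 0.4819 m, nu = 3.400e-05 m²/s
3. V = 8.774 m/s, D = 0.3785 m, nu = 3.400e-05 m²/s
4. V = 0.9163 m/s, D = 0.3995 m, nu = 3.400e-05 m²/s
Case 1: Re = 4118
Case 2: Re = 79868
Case 3: Re = 97675
Case 4: Re = 10767
Ranking (highest first): 3, 2, 4, 1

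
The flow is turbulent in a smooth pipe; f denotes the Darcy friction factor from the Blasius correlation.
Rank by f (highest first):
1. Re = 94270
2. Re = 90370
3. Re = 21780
Case 1: f = 0.01803
Case 2: f = 0.01823
Case 3: f = 0.02601
Ranking (highest first): 3, 2, 1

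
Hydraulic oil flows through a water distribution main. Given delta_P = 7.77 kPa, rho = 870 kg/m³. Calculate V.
Formula: V = \sqrt{\frac{2 \Delta P}{\rho}}
V = √(2·(7.77·1000)/870) = 4.226 m/s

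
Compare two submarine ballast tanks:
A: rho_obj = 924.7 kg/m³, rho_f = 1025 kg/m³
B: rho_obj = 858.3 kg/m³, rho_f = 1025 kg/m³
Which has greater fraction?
fraction(A) = 0.9021, fraction(B) = 0.8374. Answer: A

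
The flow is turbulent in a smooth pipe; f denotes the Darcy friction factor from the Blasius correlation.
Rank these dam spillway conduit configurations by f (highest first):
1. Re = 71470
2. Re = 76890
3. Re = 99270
Case 1: f = 0.01933
Case 2: f = 0.01898
Case 3: f = 0.0178
Ranking (highest first): 1, 2, 3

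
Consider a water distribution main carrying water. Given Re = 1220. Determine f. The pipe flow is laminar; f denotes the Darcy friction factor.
Formula: f = \frac{64}{Re}
f = 64/1220 = 0.05246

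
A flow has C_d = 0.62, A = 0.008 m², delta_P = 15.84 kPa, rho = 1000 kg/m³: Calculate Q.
Formula: Q = C_d A \sqrt{\frac{2 \Delta P}{\rho}}
Q = 0.62·0.008·√(2·(15.84·1000)/1000)·1000 = 27.92 L/s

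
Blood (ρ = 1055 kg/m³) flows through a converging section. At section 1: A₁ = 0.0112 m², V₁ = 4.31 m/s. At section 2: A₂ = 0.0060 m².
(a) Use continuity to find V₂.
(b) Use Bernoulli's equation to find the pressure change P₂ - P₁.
(a) Continuity: A₁V₁=A₂V₂ -> V₂=A₁V₁/A₂=0.0112*4.31/0.0060=8.05 m/s
(b) Bernoulli: P₂-P₁=0.5*rho*(V₁^2-V₂^2)/1000=0.5*1055*(4.31^2-8.05^2)/1000=-24.38 kPa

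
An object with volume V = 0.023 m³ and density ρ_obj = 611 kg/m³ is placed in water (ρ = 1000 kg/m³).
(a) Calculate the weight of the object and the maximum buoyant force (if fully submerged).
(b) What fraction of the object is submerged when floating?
(a) W=rho_obj*g*V=611*9.81*0.023=137.9 N; F_B(max)=rho*g*V=1000*9.81*0.023=225.6 N
(b) Floating fraction=rho_obj/rho=611/1000=0.611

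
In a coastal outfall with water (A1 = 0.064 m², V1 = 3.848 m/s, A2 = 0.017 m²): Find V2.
Formula: V_2 = \frac{A_1 V_1}{A_2}
V2 = 0.064·3.848/0.017 = 14.49 m/s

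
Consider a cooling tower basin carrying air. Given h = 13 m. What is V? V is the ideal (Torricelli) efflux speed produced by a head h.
Formula: V = \sqrt{2 g h}
V = √(2·9.81·13) = 15.97 m/s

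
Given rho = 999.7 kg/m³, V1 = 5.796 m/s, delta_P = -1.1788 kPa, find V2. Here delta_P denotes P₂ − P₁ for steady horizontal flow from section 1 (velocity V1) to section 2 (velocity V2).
Formula: \Delta P = \frac{1}{2} \rho (V_1^2 - V_2^2)
Substituting knowns: -1.1788 = 0.5·999.7·(5.796² − V2²)/1000
Solving for V2: V2 = √(5.796² − 2·(-1.1788·1000)/999.7) = 5.996 m/s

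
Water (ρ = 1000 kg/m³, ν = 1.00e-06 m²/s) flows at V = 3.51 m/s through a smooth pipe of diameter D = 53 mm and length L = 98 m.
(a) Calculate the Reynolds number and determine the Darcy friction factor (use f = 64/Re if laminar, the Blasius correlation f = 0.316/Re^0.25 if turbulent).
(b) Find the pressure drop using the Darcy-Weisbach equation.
(a) Re = V·D/ν = 3.51·0.053/1.00e-06 = 186030 → turbulent (Re > 4000); f = 0.316/Re^0.25 = 0.316/186030^0.25 = 0.015216 (Blasius is strictly valid for Re ≲ 1e5; used here as the smooth-pipe estimate the problem specifies)
(b) Darcy-Weisbach: ΔP = f·(L/D)·½ρV²/1000 = 0.015216·(98/0.053)·½·1000·3.51²/1000 = 173.3 kPa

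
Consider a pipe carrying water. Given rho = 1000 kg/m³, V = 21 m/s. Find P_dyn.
Formula: P_{dyn} = \frac{1}{2} \rho V^2
P_dyn = 0.5·1000·21²/1000 = 220.5 kPa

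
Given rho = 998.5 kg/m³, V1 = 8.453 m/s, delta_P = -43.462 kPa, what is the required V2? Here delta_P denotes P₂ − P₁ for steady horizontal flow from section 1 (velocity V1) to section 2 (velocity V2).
Formula: \Delta P = \frac{1}{2} \rho (V_1^2 - V_2^2)
Substituting knowns: -43.462 = 0.5·998.5·(8.453² − V2²)/1000
Solving for V2: V2 = √(8.453² − 2·(-43.462·1000)/998.5) = 12.59 m/s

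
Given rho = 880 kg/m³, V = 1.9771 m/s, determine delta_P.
Formula: V = \sqrt{\frac{2 \Delta P}{\rho}}
Substituting knowns: 1.9771 = √(2·(delta_P·1000)/880)
Solving for delta_P: delta_P = 1.9771²·880/2/1000 = 1.72 kPa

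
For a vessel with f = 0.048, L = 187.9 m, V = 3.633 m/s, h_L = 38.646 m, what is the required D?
Formula: h_L = f \frac{L}{D} \frac{V^2}{2g}
Substituting knowns: 38.646 = 0.048·(187.9/D)·3.633²/(2·9.81)
Solving for D: D = 0.048·187.9·3.633²/(2·9.81·38.646) = 0.157 m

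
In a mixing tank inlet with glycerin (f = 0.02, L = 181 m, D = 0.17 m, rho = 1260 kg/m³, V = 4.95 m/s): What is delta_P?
Formula: \Delta P = f \frac{L}{D} \frac{\rho V^2}{2}
delta_P = 0.02·(181/0.17)·0.5·1260·4.95²/1000 = 328.7 kPa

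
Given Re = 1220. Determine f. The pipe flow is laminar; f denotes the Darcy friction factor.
Formula: f = \frac{64}{Re}
f = 64/1220 = 0.05246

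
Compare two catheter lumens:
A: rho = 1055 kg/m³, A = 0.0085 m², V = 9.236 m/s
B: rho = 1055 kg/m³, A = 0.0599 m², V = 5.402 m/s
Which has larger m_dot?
m_dot(A) = 82.82 kg/s, m_dot(B) = 341.4 kg/s. Answer: B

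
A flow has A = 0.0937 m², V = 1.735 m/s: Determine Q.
Formula: Q = A V
Q = 0.0937·1.735·1000 = 162.6 L/s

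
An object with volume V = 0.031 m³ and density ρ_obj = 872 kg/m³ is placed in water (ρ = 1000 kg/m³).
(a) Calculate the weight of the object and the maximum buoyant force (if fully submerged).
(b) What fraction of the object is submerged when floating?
(a) W=rho_obj*g*V=872*9.81*0.031=265.2 N; F_B(max)=rho*g*V=1000*9.81*0.031=304.1 N
(b) Floating fraction=rho_obj/rho=872/1000=0.872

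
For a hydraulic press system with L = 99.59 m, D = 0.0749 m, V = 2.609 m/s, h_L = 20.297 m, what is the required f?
Formula: h_L = f \frac{L}{D} \frac{V^2}{2g}
Substituting knowns: 20.297 = f·(99.59/0.0749)·2.609²/(2·9.81)
Solving for f: f = 20.297·2·9.81/((99.59/0.0749)·2.609²) = 0.044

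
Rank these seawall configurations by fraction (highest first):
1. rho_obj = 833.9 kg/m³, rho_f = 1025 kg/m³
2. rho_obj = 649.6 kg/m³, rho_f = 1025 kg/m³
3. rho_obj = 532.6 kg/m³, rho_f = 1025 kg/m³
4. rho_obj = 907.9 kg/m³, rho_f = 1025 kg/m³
Case 1: fraction = 0.8136
Case 2: fraction = 0.6338
Case 3: fraction = 0.5196
Case 4: fraction = 0.8858
Ranking (highest first): 4, 1, 2, 3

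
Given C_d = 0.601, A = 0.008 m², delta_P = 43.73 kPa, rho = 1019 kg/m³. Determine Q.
Formula: Q = C_d A \sqrt{\frac{2 \Delta P}{\rho}}
Q = 0.601·0.008·√(2·(43.73·1000)/1019)·1000 = 44.54 L/s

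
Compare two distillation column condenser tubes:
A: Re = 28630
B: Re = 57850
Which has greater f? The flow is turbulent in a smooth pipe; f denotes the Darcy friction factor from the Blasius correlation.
f(A) = 0.02429, f(B) = 0.02038. Answer: A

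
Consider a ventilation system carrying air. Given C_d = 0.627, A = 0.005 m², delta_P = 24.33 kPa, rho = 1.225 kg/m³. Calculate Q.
Formula: Q = C_d A \sqrt{\frac{2 \Delta P}{\rho}}
Q = 0.627·0.005·√(2·(24.33·1000)/1.225)·1000 = 624.8 L/s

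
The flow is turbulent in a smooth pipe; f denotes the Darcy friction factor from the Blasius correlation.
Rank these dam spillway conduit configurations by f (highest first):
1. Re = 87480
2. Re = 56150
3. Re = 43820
Case 1: f = 0.01837
Case 2: f = 0.02053
Case 3: f = 0.02184
Ranking (highest first): 3, 2, 1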